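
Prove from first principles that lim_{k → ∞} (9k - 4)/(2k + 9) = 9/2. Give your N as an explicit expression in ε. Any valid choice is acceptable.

N = (89/4)/ε

Let ε > 0. For k ≥ 1, |(9k - 4)/(2k + 9) − (9/2)| = |-89|/(2(2k + 9)) = 89/(2(2k + 9)).
Since 2k + 9 ≥ 2k for k ≥ 1, this is ≤ 89/(2·2k) = (89/4)/k.
So |(9k - 4)/(2k + 9) − (9/2)| < ε whenever k > (89/4)/ε.
Take N = (89/4)/ε. If k > N then |(9k - 4)/(2k + 9) − (9/2)| ≤ (89/4)/k < ε.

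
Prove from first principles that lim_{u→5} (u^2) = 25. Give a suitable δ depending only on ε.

Let ε > 0 be given. We seek δ > 0 with 0 < |u − 5| < δ ⇒ |u^2 − 25| < ε.
Factor: u^2 − 25 = (u − 5)(u + 5), so |u^2 − 25| = |u − 5|·|u + 5|.
Impose δ ≤ 1 so that |u| < 6; then |u + 5| ≤ 11.
Hence |u^2 − 25| ≤ 11|u − 5|, which is < ε once |u − 5| < ε/11.
Take δ = min(1, ε/11). If 0 < |u − 5| < δ then both bounds hold and |u^2 − 25| ≤ 11|u − 5| < 11·(ε/11) = ε.

δ = min(1, ε/11)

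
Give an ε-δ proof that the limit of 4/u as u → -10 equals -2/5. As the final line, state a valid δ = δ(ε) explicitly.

δ = min(5, (25/2)ε)

Suppose ε > 0. We seek δ > 0 such that 0 < |u + 10| < δ implies |4/u + 2/5| < ε.
|4/u + 2/5| = 4·|-10 − u|/(10·|u|) = 4|u + 10|/(10|u|).
Require δ ≤ 5 so that |u| > 10 − 5 = 5, hence 10|u| > 50.
Then |4/u + 2/5| < 4|u + 10|/50, which is < ε when |u + 10| < (25/2)ε.
Take δ = min(5, (25/2)ε). Then 0 < |u + 10| < δ gives both |u + 10| < 5 and |u + 10| < (25/2)ε, so |4/u + 2/5| < ε.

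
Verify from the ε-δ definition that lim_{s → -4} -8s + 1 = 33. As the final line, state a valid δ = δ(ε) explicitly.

Let ε > 0 be given. We need δ > 0 so that 0 < |s + 4| < δ implies |(-8s + 1) − 33| < ε.
|(-8s + 1) − 33| = |-8s - 32| = 8|s + 4|.
Thus it suffices that |s + 4| < ε/8.
Take δ = ε/8. If 0 < |s + 4| < δ then |(-8s + 1) − 33| = 8|s + 4| < 8·(ε/8) = ε.

δ = ε/8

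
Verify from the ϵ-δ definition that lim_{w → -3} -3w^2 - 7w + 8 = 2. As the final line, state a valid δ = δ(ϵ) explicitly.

δ = min(1, ϵ/14)

Fix ϵ > 0. We want δ > 0 such that 0 < |w + 3| < δ implies |(-3w^2 - 7w + 8) − 2| < ϵ.
(-3w^2 - 7w + 8) − 2 = -3w^2 - 7w + 6 = (w + 3)(-3w + 2).
So |(-3w^2 - 7w + 8) − 2| = |w + 3|·|-3w + 2|.
Require δ ≤ 1. Then |w + 3| < 1 gives |w| < 4, and by the triangle inequality |-3w + 2| ≤ 3·4 + 2 = 14.
Hence |(-3w^2 - 7w + 8) − 2| ≤ 14|w + 3| < ϵ provided |w + 3| < ϵ/14.
Take δ = min(1, ϵ/14). Then 0 < |w + 3| < δ gives both |w + 3| < 1 and |w + 3| < ϵ/14, so |(-3w^2 - 7w + 8) − 2| < ϵ.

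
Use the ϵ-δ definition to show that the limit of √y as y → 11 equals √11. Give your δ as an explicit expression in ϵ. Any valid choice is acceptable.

Fix ϵ > 0. We want δ > 0 such that 0 < |y − 11| < δ implies |√y − √11| < ϵ.
Rationalise: √y − √11 = (y − 11)/(√y + √11), so |√y − √11| = |y − 11|/(√y + √11).
Restrict δ ≤ 11 so that |y − 11| < 11 forces y > 0, and then √y + √11 > √11.
Hence |√y − √11| < |y − 11|/√11, which is < ϵ once |y − 11| < √11·ϵ.
Take δ = min(11, √11·ϵ). If 0 < |y − 11| < δ then y > 0 and |√y − √11| < |y − 11|/√11 < ϵ.

δ = min(11, √11·ϵ)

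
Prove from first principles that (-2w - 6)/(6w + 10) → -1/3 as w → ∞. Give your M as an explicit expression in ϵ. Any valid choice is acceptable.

Fix ϵ > 0. We seek M > 0 such that w > M implies |(-2w - 6)/(6w + 10) + 1/3| < ϵ.
(-2w - 6)/(6w + 10) + 1/3 = (6(-2w - 6) − (-2)(6w + 10)) / (6(6w + 10)) = -16/(6(6w + 10)).
For w > 0 we have 6w + 10 > 6w, so |(-2w - 6)/(6w + 10) + 1/3| = 16/(6(6w + 10)) < 16/(6·6w) = (4/9)/w.
Thus |(-2w - 6)/(6w + 10) + 1/3| < ϵ whenever w > (4/9)/ϵ.
Take M = (4/9)/ϵ. If w > M then |(-2w - 6)/(6w + 10) + 1/3| < (4/9)/w < ϵ.

M = (4/9)/ϵ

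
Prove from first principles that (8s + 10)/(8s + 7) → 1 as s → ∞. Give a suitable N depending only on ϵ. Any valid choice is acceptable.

N = (3/8)/ϵ

Fix ϵ > 0. We seek N > 0 such that s > N implies |(8s + 10)/(8s + 7) − 1| < ϵ.
(8s + 10)/(8s + 7) − 1 = (8(8s + 10) − 8(8s + 7)) / (8(8s + 7)) = 24/(8(8s + 7)).
For s > 0 we have 8s + 7 > 8s, so |(8s + 10)/(8s + 7) − 1| = 24/(8(8s + 7)) < 24/(8·8s) = (3/8)/s.
Thus |(8s + 10)/(8s + 7) − 1| < ϵ whenever s > (3/8)/ϵ.
Take N = (3/8)/ϵ. If s > N then |(8s + 10)/(8s + 7) − 1| < (3/8)/s < ϵ.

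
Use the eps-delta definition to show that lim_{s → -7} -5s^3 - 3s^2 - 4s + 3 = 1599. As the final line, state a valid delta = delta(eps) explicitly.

Fix eps > 0. We want delta > 0 such that 0 < |s + 7| < delta implies |(-5s^3 - 3s^2 - 4s + 3) − 1599| < eps.
(-5s^3 - 3s^2 - 4s + 3) − 1599 = -5s^3 - 3s^2 - 4s - 1596 = (s + 7)(-5s^2 + 32s - 228).
So |(-5s^3 - 3s^2 - 4s + 3) − 1599| = |s + 7|·|-5s^2 + 32s - 228|.
Require delta ≤ 2. Then |s + 7| < 2 gives |s| < 9, and by the triangle inequality |-5s^2 + 32s - 228| ≤ 5·9^2 + 32·9 + 228 = 921.
Hence |(-5s^3 - 3s^2 - 4s + 3) − 1599| ≤ 921|s + 7| < eps provided |s + 7| < eps/921.
Choosing delta = min(2, eps/921) ensures both conditions, hence |(-5s^3 - 3s^2 - 4s + 3) − 1599| < eps.

delta = min(2, eps/921)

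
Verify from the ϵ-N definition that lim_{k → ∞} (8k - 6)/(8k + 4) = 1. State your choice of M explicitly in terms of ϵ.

M = (5/4)/ϵ

Let ϵ > 0 be given. For k ≥ 1, |(8k - 6)/(8k + 4) − 1| = |-80|/(8(8k + 4)) = 80/(8(8k + 4)).
Since 8k + 4 ≥ 8k for k ≥ 1, this is ≤ 80/(8·8k) = (5/4)/k.
So |(8k - 6)/(8k + 4) − 1| < ϵ whenever k > (5/4)/ϵ.
Take M = (5/4)/ϵ. If k > M then |(8k - 6)/(8k + 4) − 1| ≤ (5/4)/k < ϵ.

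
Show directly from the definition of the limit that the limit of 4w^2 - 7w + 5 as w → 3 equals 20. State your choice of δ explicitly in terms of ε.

δ = min(1, ε/21)

Let ε > 0. We want δ > 0 such that 0 < |w − 3| < δ implies |(4w^2 - 7w + 5) − 20| < ε.
(4w^2 - 7w + 5) − 20 = 4w^2 - 7w - 15 = (w − 3)(4w + 5).
So |(4w^2 - 7w + 5) − 20| = |w − 3|·|4w + 5|.
Assume first that |w − 3| < 1, so |w| < 4. Then |4w + 5| ≤ 4·4 + 5 = 21.
Hence |(4w^2 - 7w + 5) − 20| ≤ 21|w − 3| < ε provided |w − 3| < ε/21.
Choosing δ = min(1, ε/21) ensures both conditions, hence |(4w^2 - 7w + 5) − 20| < ε.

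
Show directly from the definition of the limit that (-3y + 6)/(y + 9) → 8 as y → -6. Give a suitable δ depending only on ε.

Let ε > 0. We want δ > 0 with 0 < |y + 6| < δ ⇒ |(-3y + 6)/(y + 9) − 8| < ε.
Combining over a common denominator, (-3y + 6)/(y + 9) − 8 = [(-3y + 6)·3 − 24·(y + 9)] / [3·(y + 9)] = -33(y + 6) / (3(y + 9)).
So |(-3y + 6)/(y + 9) − 8| = 33|y + 6| / (3·|y + 9|).
Restrict δ ≤ 3/2. Then |y + 6| < 3/2 gives |y + 9| = |(y + 6) + 3| ≥ 3 − 3/2 = 3/2.
Hence |(-3y + 6)/(y + 9) − 8| < 33|y + 6|/(3·(3/2)) = (22/3)|y + 6|, which is < ε once |y + 6| < (3/22)ε.
Take δ = min(3/2, (3/22)ε). Then 0 < |y + 6| < δ forces both bounds, so |(-3y + 6)/(y + 9) − 8| < ε.

δ = min(3/2, (3/22)ε)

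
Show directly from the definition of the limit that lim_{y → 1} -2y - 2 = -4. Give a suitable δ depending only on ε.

δ = ε/2

Let ε > 0 be given. We need δ > 0 so that 0 < |y − 1| < δ implies |(-2y - 2) + 4| < ε.
Since (-2y - 2) + 4 = -2(y − 1), we have |(-2y - 2) + 4| = 2|y − 1|.
Thus it suffices that |y − 1| < ε/2.
Choosing δ = ε/2 gives |(-2y - 2) + 4| = 2|y − 1| < ε whenever |y − 1| < δ.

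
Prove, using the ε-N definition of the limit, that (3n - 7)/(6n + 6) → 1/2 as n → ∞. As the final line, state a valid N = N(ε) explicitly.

Let ε > 0. For n ≥ 1, |(3n - 7)/(6n + 6) − (1/2)| = |-60|/(6(6n + 6)) = 60/(6(6n + 6)).
Since 6n + 6 ≥ 6n for n ≥ 1, this is ≤ 60/(6·6n) = (5/3)/n.
So |(3n - 7)/(6n + 6) − (1/2)| < ε whenever n > (5/3)/ε.
Take N = (5/3)/ε. If n > N then |(3n - 7)/(6n + 6) − (1/2)| ≤ (5/3)/n < ε.

N = (5/3)/ε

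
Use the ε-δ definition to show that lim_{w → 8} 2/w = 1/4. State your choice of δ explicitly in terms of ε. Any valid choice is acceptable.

δ = min(4, 16ε)

Let ε > 0 be given. We seek δ > 0 such that 0 < |w − 8| < δ implies |2/w − (1/4)| < ε.
|2/w − (1/4)| = 2·|8 − w|/(8·|w|) = 2|w − 8|/(8|w|).
Restrict δ ≤ 4. Then |w − 8| < 4 gives |w| > 4, so 8|w| > 32.
Then |2/w − (1/4)| < 2|w − 8|/32, which is < ε when |w − 8| < 16ε.
Take δ = min(4, 16ε). Then 0 < |w − 8| < δ gives both |w − 8| < 4 and |w − 8| < 16ε, so |2/w − (1/4)| < ε.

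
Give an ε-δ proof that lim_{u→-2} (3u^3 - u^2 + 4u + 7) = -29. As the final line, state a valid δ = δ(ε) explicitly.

Fix ε > 0. We want δ > 0 such that 0 < |u + 2| < δ implies |(3u^3 - u^2 + 4u + 7) + 29| < ε.
(3u^3 - u^2 + 4u + 7) + 29 = 3u^3 - u^2 + 4u + 36 = (u + 2)(3u^2 - 7u + 18).
So |(3u^3 - u^2 + 4u + 7) + 29| = |u + 2|·|3u^2 - 7u + 18|.
Require δ ≤ 2. Then |u + 2| < 2 gives |u| < 4, and by the triangle inequality |3u^2 - 7u + 18| ≤ 3·4^2 + 7·4 + 18 = 94.
Hence |(3u^3 - u^2 + 4u + 7) + 29| ≤ 94|u + 2| < ε provided |u + 2| < ε/94.
Take δ = min(2, ε/94). Then 0 < |u + 2| < δ gives both |u + 2| < 2 and |u + 2| < ε/94, so |(3u^3 - u^2 + 4u + 7) + 29| < ε.

δ = min(2, ε/94)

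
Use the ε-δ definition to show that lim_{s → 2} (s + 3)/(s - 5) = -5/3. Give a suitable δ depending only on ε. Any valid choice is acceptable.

δ = min(3/2, (9/16)ε)

Suppose ε > 0. We want δ > 0 with 0 < |s − 2| < δ ⇒ |(s + 3)/(s - 5) + 5/3| < ε.
Combining over a common denominator, (s + 3)/(s - 5) + 5/3 = [(s + 3)·(-3) − 5·(s - 5)] / [(-3)·(s - 5)] = -8(s − 2) / ((-3)(s - 5)).
So |(s + 3)/(s - 5) + 5/3| = 8|s − 2| / (3·|s − 5|).
Restrict δ ≤ 3/2. Then |s − 2| < 3/2 gives |s − 5| = |(s − 2) + (-3)| ≥ 3 − 3/2 = 3/2.
Hence |(s + 3)/(s - 5) + 5/3| < 8|s − 2|/(3·(3/2)) = (16/9)|s − 2|, which is < ε once |s − 2| < (9/16)ε.
Take δ = min(3/2, (9/16)ε). Then 0 < |s − 2| < δ forces both bounds, so |(s + 3)/(s - 5) + 5/3| < ε.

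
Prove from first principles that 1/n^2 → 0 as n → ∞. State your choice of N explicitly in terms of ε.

N = (1/ε)^{1/2}

Let ε > 0. For n ≥ 1, |1/n^2 − 0| = 1/n^2.
1/n^2 < ε ⇔ n^2 > 1/ε ⇔ n > (1/ε)^{1/2}.
Take N = (1/ε)^{1/2}. Then n > N implies 1/n^2 < ε.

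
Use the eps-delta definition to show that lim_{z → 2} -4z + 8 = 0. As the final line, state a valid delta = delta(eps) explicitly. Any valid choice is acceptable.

Fix eps > 0. We need delta > 0 so that 0 < |z − 2| < delta implies |(-4z + 8)| < eps.
Since (-4z + 8) = -4(z − 2), we have |(-4z + 8)| = 4|z − 2|.
Thus it suffices that |z − 2| < eps/4.
Take delta = eps/4. If 0 < |z − 2| < delta then |(-4z + 8)| = 4|z − 2| < 4·(eps/4) = eps.

delta = eps/4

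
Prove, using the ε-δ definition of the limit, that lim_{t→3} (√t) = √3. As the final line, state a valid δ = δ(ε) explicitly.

Fix ε > 0. We want δ > 0 such that 0 < |t − 3| < δ implies |√t − √3| < ε.
Rationalise: √t − √3 = (t − 3)/(√t + √3), so |√t − √3| = |t − 3|/(√t + √3).
Restrict δ ≤ 3 so that |t − 3| < 3 forces t > 0, and then √t + √3 > √3.
Hence |√t − √3| < |t − 3|/√3, which is < ε once |t − 3| < √3·ε.
Take δ = min(3, √3·ε). If 0 < |t − 3| < δ then t > 0 and |√t − √3| < |t − 3|/√3 < ε.

δ = min(3, √3·ε)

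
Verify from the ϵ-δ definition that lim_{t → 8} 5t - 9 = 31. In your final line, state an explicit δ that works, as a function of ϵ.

δ = ϵ/5

Suppose ϵ > 0. We need δ > 0 so that 0 < |t − 8| < δ implies |(5t - 9) − 31| < ϵ.
Since (5t - 9) − 31 = 5(t − 8), we have |(5t - 9) − 31| = 5|t − 8|.
Thus it suffices that |t − 8| < ϵ/5.
Take δ = ϵ/5. If 0 < |t − 8| < δ then |(5t - 9) − 31| = 5|t − 8| < 5·(ϵ/5) = ϵ.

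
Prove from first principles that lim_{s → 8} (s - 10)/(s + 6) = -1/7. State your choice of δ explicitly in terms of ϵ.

δ = min(7, (49/8)ϵ)

Suppose ϵ > 0. We want δ > 0 with 0 < |s − 8| < δ ⇒ |(s - 10)/(s + 6) + 1/7| < ϵ.
Combining over a common denominator, (s - 10)/(s + 6) + 1/7 = [(s - 10)·14 − (-2)·(s + 6)] / [14·(s + 6)] = 16(s − 8) / (14(s + 6)).
So |(s - 10)/(s + 6) + 1/7| = 16|s − 8| / (14·|s + 6|).
Restrict δ ≤ 7. Then |s − 8| < 7 gives |s + 6| = |(s − 8) + 14| ≥ 14 − 7 = 7.
Hence |(s - 10)/(s + 6) + 1/7| < 16|s − 8|/(14·7) = (8/49)|s − 8|, which is < ϵ once |s − 8| < (49/8)ϵ.
Take δ = min(7, (49/8)ϵ). Then 0 < |s − 8| < δ forces both bounds, so |(s - 10)/(s + 6) + 1/7| < ϵ.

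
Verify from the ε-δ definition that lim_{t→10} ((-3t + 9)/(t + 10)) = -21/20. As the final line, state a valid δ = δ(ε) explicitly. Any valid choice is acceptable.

δ = min(10, (200/39)ε)

Suppose ε > 0. We want δ > 0 with 0 < |t − 10| < δ ⇒ |(-3t + 9)/(t + 10) + 21/20| < ε.
Combining over a common denominator, (-3t + 9)/(t + 10) + 21/20 = [(-3t + 9)·20 − (-21)·(t + 10)] / [20·(t + 10)] = -39(t − 10) / (20(t + 10)).
So |(-3t + 9)/(t + 10) + 21/20| = 39|t − 10| / (20·|t + 10|).
Require δ ≤ 10, so |t + 10| ≥ |20| − |t − 10| > 20 − 10 = 10.
Hence |(-3t + 9)/(t + 10) + 21/20| < 39|t − 10|/(20·10) = (39/200)|t − 10|, which is < ε once |t − 10| < (200/39)ε.
Take δ = min(10, (200/39)ε). Then 0 < |t − 10| < δ forces both bounds, so |(-3t + 9)/(t + 10) + 21/20| < ε.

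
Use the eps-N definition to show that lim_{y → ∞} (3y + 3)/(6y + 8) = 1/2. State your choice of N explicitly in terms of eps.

N = (1/6)/eps

Let eps > 0. We seek N > 0 such that y > N implies |(3y + 3)/(6y + 8) − (1/2)| < eps.
(3y + 3)/(6y + 8) − (1/2) = (6(3y + 3) − 3(6y + 8)) / (6(6y + 8)) = -6/(6(6y + 8)).
For y > 0 we have 6y + 8 > 6y, so |(3y + 3)/(6y + 8) − (1/2)| = 6/(6(6y + 8)) < 6/(6·6y) = (1/6)/y.
Thus |(3y + 3)/(6y + 8) − (1/2)| < eps whenever y > (1/6)/eps.
Take N = (1/6)/eps. If y > N then |(3y + 3)/(6y + 8) − (1/2)| < (1/6)/y < eps.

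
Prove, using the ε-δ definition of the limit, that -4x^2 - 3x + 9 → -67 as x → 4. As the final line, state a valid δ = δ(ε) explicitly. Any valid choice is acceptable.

Let ε > 0. We want δ > 0 such that 0 < |x − 4| < δ implies |(-4x^2 - 3x + 9) + 67| < ε.
(-4x^2 - 3x + 9) + 67 = -4x^2 - 3x + 76 = (x − 4)(-4x - 19).
So |(-4x^2 - 3x + 9) + 67| = |x − 4|·|-4x - 19|.
Require δ ≤ 2. Then |x − 4| < 2 gives |x| < 6, and by the triangle inequality |-4x - 19| ≤ 4·6 + 19 = 43.
Hence |(-4x^2 - 3x + 9) + 67| ≤ 43|x − 4| < ε provided |x − 4| < ε/43.
Choosing δ = min(2, ε/43) ensures both conditions, hence |(-4x^2 - 3x + 9) + 67| < ε.

δ = min(2, ε/43)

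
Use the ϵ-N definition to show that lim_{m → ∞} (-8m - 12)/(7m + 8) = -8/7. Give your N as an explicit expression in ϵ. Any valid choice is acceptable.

Let ϵ > 0 be given. For m ≥ 1, |(-8m - 12)/(7m + 8) + 8/7| = |-20|/(7(7m + 8)) = 20/(7(7m + 8)).
Since 7m + 8 ≥ 7m for m ≥ 1, this is ≤ 20/(7·7m) = (20/49)/m.
So |(-8m - 12)/(7m + 8) + 8/7| < ϵ whenever m > (20/49)/ϵ.
Take N = (20/49)/ϵ. If m > N then |(-8m - 12)/(7m + 8) + 8/7| ≤ (20/49)/m < ϵ.

N = (20/49)/ϵ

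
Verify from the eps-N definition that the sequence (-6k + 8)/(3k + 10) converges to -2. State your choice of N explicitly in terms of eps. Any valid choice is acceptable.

Let eps > 0 be given. For k ≥ 1, |(-6k + 8)/(3k + 10) + 2| = |84|/(3(3k + 10)) = 84/(3(3k + 10)).
Since 3k + 10 ≥ 3k for k ≥ 1, this is ≤ 84/(3·3k) = (28/3)/k.
So |(-6k + 8)/(3k + 10) + 2| < eps whenever k > (28/3)/eps.
Take N = (28/3)/eps. If k > N then |(-6k + 8)/(3k + 10) + 2| ≤ (28/3)/k < eps.

N = (28/3)/eps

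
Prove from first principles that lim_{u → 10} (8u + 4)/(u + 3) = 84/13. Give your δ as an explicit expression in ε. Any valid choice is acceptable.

δ = min(13/2, (169/40)ε)

Suppose ε > 0. We want δ > 0 with 0 < |u − 10| < δ ⇒ |(8u + 4)/(u + 3) − (84/13)| < ε.
Combining over a common denominator, (8u + 4)/(u + 3) − (84/13) = [(8u + 4)·13 − 84·(u + 3)] / [13·(u + 3)] = 20(u − 10) / (13(u + 3)).
So |(8u + 4)/(u + 3) − (84/13)| = 20|u − 10| / (13·|u + 3|).
Restrict δ ≤ 13/2. Then |u − 10| < 13/2 gives |u + 3| = |(u − 10) + 13| ≥ 13 − 13/2 = 13/2.
Hence |(8u + 4)/(u + 3) − (84/13)| < 20|u − 10|/(13·(13/2)) = (40/169)|u − 10|, which is < ε once |u − 10| < (169/40)ε.
Take δ = min(13/2, (169/40)ε). Then 0 < |u − 10| < δ forces both bounds, so |(8u + 4)/(u + 3) − (84/13)| < ε.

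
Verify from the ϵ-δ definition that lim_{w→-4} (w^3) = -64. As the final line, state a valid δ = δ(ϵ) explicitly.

Let ϵ > 0. We seek δ > 0 with 0 < |w + 4| < δ ⇒ |w^3 + 64| < ϵ.
Factor: w^3 + 64 = (w + 4)(w^2 - 4w + 16), so |w^3 + 64| = |w + 4|·|w^2 - 4w + 16|.
Impose δ ≤ 2 so that |w| < 6; then |w^2 - 4w + 16| ≤ 76.
Hence |w^3 + 64| ≤ 76|w + 4|, which is < ϵ once |w + 4| < ϵ/76.
Take δ = min(2, ϵ/76). If 0 < |w + 4| < δ then both bounds hold and |w^3 + 64| ≤ 76|w + 4| < 76·(ϵ/76) = ϵ.

δ = min(2, ϵ/76)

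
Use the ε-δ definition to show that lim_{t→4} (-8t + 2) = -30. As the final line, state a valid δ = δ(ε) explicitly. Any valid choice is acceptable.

Suppose ε > 0. We need δ > 0 so that 0 < |t − 4| < δ implies |(-8t + 2) + 30| < ε.
|(-8t + 2) + 30| = |-8t + 32| = 8|t − 4|.
Thus it suffices that |t − 4| < ε/8.
Choosing δ = ε/8 gives |(-8t + 2) + 30| = 8|t − 4| < ε whenever |t − 4| < δ.

δ = ε/8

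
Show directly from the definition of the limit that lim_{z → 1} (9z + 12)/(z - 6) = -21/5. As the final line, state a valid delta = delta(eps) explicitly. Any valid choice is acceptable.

Let eps > 0. We want delta > 0 with 0 < |z − 1| < delta ⇒ |(9z + 12)/(z - 6) + 21/5| < eps.
Combining over a common denominator, (9z + 12)/(z - 6) + 21/5 = [(9z + 12)·(-5) − 21·(z - 6)] / [(-5)·(z - 6)] = -66(z − 1) / ((-5)(z - 6)).
So |(9z + 12)/(z - 6) + 21/5| = 66|z − 1| / (5·|z − 6|).
Require delta ≤ 5/2, so |z − 6| ≥ |-5| − |z − 1| > 5 − 5/2 = 5/2.
Hence |(9z + 12)/(z - 6) + 21/5| < 66|z − 1|/(5·(5/2)) = (132/25)|z − 1|, which is < eps once |z − 1| < (25/132)eps.
Take delta = min(5/2, (25/132)eps). Then 0 < |z − 1| < delta forces both bounds, so |(9z + 12)/(z - 6) + 21/5| < eps.

delta = min(5/2, (25/132)eps)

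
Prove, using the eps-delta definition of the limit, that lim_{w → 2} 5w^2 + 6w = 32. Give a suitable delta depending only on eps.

delta = min(2, eps/36)

Suppose eps > 0. We want delta > 0 such that 0 < |w − 2| < delta implies |(5w^2 + 6w) − 32| < eps.
(5w^2 + 6w) − 32 = 5w^2 + 6w - 32 = (w − 2)(5w + 16).
So |(5w^2 + 6w) − 32| = |w − 2|·|5w + 16|.
Require delta ≤ 2. Then |w − 2| < 2 gives |w| < 4, and by the triangle inequality |5w + 16| ≤ 5·4 + 16 = 36.
Hence |(5w^2 + 6w) − 32| ≤ 36|w − 2| < eps provided |w − 2| < eps/36.
Take delta = min(2, eps/36). Then 0 < |w − 2| < delta gives both |w − 2| < 2 and |w − 2| < eps/36, so |(5w^2 + 6w) − 32| < eps.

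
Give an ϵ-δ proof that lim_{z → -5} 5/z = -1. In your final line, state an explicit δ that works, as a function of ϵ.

Let ϵ > 0 be given. We seek δ > 0 such that 0 < |z + 5| < δ implies |5/z + 1| < ϵ.
|5/z + 1| = 5·|-5 − z|/(5·|z|) = 5|z + 5|/(5|z|).
Restrict δ ≤ 5/2. Then |z + 5| < 5/2 gives |z| > 5/2, so 5|z| > 25/2.
Then |5/z + 1| < 5|z + 5|/(25/2), which is < ϵ when |z + 5| < (5/2)ϵ.
Take δ = min(5/2, (5/2)ϵ). Then 0 < |z + 5| < δ gives both |z + 5| < 5/2 and |z + 5| < (5/2)ϵ, so |5/z + 1| < ϵ.

δ = min(5/2, (5/2)ϵ)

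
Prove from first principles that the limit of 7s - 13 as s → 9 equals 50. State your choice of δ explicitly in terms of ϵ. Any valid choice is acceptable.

Let ϵ > 0. We need δ > 0 so that 0 < |s − 9| < δ implies |(7s - 13) − 50| < ϵ.
Since (7s - 13) − 50 = 7(s − 9), we have |(7s - 13) − 50| = 7|s − 9|.
So 7|s − 9| < ϵ exactly when |s − 9| < ϵ/7.
Choosing δ = ϵ/7 gives |(7s - 13) − 50| = 7|s − 9| < ϵ whenever |s − 9| < δ.

δ = ϵ/7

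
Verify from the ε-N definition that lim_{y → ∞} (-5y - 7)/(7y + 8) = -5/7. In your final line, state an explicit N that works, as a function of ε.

N = (9/49)/ε

Let ε > 0. We seek N > 0 such that y > N implies |(-5y - 7)/(7y + 8) + 5/7| < ε.
(-5y - 7)/(7y + 8) + 5/7 = (7(-5y - 7) − (-5)(7y + 8)) / (7(7y + 8)) = -9/(7(7y + 8)).
For y > 0 we have 7y + 8 > 7y, so |(-5y - 7)/(7y + 8) + 5/7| = 9/(7(7y + 8)) < 9/(7·7y) = (9/49)/y.
Thus |(-5y - 7)/(7y + 8) + 5/7| < ε whenever y > (9/49)/ε.
Take N = (9/49)/ε. If y > N then |(-5y - 7)/(7y + 8) + 5/7| < (9/49)/y < ε.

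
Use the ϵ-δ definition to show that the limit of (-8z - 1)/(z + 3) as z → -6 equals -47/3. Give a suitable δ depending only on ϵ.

δ = min(3/2, (9/46)ϵ)

Fix ϵ > 0. We want δ > 0 with 0 < |z + 6| < δ ⇒ |(-8z - 1)/(z + 3) + 47/3| < ϵ.
Combining over a common denominator, (-8z - 1)/(z + 3) + 47/3 = [(-8z - 1)·(-3) − 47·(z + 3)] / [(-3)·(z + 3)] = -23(z + 6) / ((-3)(z + 3)).
So |(-8z - 1)/(z + 3) + 47/3| = 23|z + 6| / (3·|z + 3|).
Restrict δ ≤ 3/2. Then |z + 6| < 3/2 gives |z + 3| = |(z + 6) + (-3)| ≥ 3 − 3/2 = 3/2.
Hence |(-8z - 1)/(z + 3) + 47/3| < 23|z + 6|/(3·(3/2)) = (46/9)|z + 6|, which is < ϵ once |z + 6| < (9/46)ϵ.
Take δ = min(3/2, (9/46)ϵ). Then 0 < |z + 6| < δ forces both bounds, so |(-8z - 1)/(z + 3) + 47/3| < ϵ.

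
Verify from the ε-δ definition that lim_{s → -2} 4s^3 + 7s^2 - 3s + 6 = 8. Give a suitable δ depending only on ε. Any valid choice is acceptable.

Fix ε > 0. We want δ > 0 such that 0 < |s + 2| < δ implies |(4s^3 + 7s^2 - 3s + 6) − 8| < ε.
(4s^3 + 7s^2 - 3s + 6) − 8 = 4s^3 + 7s^2 - 3s - 2 = (s + 2)(4s^2 - s - 1).
So |(4s^3 + 7s^2 - 3s + 6) − 8| = |s + 2|·|4s^2 - s - 1|.
Assume first that |s + 2| < 2, so |s| < 4. Then |4s^2 - s - 1| ≤ 4·4^2 + 4 + 1 = 69.
Hence |(4s^3 + 7s^2 - 3s + 6) − 8| ≤ 69|s + 2| < ε provided |s + 2| < ε/69.
Choosing δ = min(2, ε/69) ensures both conditions, hence |(4s^3 + 7s^2 - 3s + 6) − 8| < ε.

δ = min(2, ε/69)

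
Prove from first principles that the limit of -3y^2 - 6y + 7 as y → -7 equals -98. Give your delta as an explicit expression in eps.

delta = min(2, eps/42)

Let eps > 0 be given. We want delta > 0 such that 0 < |y + 7| < delta implies |(-3y^2 - 6y + 7) + 98| < eps.
(-3y^2 - 6y + 7) + 98 = -3y^2 - 6y + 105 = (y + 7)(-3y + 15).
So |(-3y^2 - 6y + 7) + 98| = |y + 7|·|-3y + 15|.
Assume first that |y + 7| < 2, so |y| < 9. Then |-3y + 15| ≤ 3·9 + 15 = 42.
Hence |(-3y^2 - 6y + 7) + 98| ≤ 42|y + 7| < eps provided |y + 7| < eps/42.
Choosing delta = min(2, eps/42) ensures both conditions, hence |(-3y^2 - 6y + 7) + 98| < eps.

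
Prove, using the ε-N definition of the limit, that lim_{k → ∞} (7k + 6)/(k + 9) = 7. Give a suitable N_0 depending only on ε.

Fix ε > 0. For k ≥ 1, |(7k + 6)/(k + 9) − 7| = |-57|/((k + 9)) = 57/((k + 9)).
Since k + 9 ≥ k for k ≥ 1, this is ≤ 57/(k) = 57/k.
So |(7k + 6)/(k + 9) − 7| < ε whenever k > 57/ε.
Take N_0 = 57/ε. If k > N_0 then |(7k + 6)/(k + 9) − 7| ≤ 57/k < ε.

N_0 = 57/ε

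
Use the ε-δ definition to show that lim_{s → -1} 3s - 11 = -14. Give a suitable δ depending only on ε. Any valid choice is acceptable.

δ = ε/3

Let ε > 0. We need δ > 0 so that 0 < |s + 1| < δ implies |(3s - 11) + 14| < ε.
|(3s - 11) + 14| = |3s + 3| = 3|s + 1|.
So 3|s + 1| < ε exactly when |s + 1| < ε/3.
Take δ = ε/3. If 0 < |s + 1| < δ then |(3s - 11) + 14| = 3|s + 1| < 3·(ε/3) = ε.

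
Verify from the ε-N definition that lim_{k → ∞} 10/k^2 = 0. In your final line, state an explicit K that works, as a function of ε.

K = (10/ε)^{1/2}

Let ε > 0 be given. For k ≥ 1, |10/k^2 − 0| = 10/k^2.
10/k^2 < ε ⇔ k^2 > 10/ε ⇔ k > (10/ε)^{1/2}.
Take K = (10/ε)^{1/2}. Then k > K implies 10/k^2 < ε.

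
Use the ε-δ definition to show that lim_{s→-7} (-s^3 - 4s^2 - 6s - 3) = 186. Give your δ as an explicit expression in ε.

δ = min(1, ε/115)

Let ε > 0. We want δ > 0 such that 0 < |s + 7| < δ implies |(-s^3 - 4s^2 - 6s - 3) − 186| < ε.
(-s^3 - 4s^2 - 6s - 3) − 186 = -s^3 - 4s^2 - 6s - 189 = (s + 7)(-s^2 + 3s - 27).
So |(-s^3 - 4s^2 - 6s - 3) − 186| = |s + 7|·|-s^2 + 3s - 27|.
Require δ ≤ 1. Then |s + 7| < 1 gives |s| < 8, and by the triangle inequality |-s^2 + 3s - 27| ≤ 8^2 + 3·8 + 27 = 115.
Hence |(-s^3 - 4s^2 - 6s - 3) − 186| ≤ 115|s + 7| < ε provided |s + 7| < ε/115.
Take δ = min(1, ε/115). Then 0 < |s + 7| < δ gives both |s + 7| < 1 and |s + 7| < ε/115, so |(-s^3 - 4s^2 - 6s - 3) − 186| < ε.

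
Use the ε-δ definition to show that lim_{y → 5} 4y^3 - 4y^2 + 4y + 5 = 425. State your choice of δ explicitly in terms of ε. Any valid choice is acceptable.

Let ε > 0. We want δ > 0 such that 0 < |y − 5| < δ implies |(4y^3 - 4y^2 + 4y + 5) − 425| < ε.
(4y^3 - 4y^2 + 4y + 5) − 425 = 4y^3 - 4y^2 + 4y - 420 = (y − 5)(4y^2 + 16y + 84).
So |(4y^3 - 4y^2 + 4y + 5) − 425| = |y − 5|·|4y^2 + 16y + 84|.
Require δ ≤ 1. Then |y − 5| < 1 gives |y| < 6, and by the triangle inequality |4y^2 + 16y + 84| ≤ 4·6^2 + 16·6 + 84 = 324.
Hence |(4y^3 - 4y^2 + 4y + 5) − 425| ≤ 324|y − 5| < ε provided |y − 5| < ε/324.
Choosing δ = min(1, ε/324) ensures both conditions, hence |(4y^3 - 4y^2 + 4y + 5) − 425| < ε.

δ = min(1, ε/324)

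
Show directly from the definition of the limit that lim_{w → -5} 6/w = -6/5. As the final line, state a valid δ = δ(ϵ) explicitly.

Let ϵ > 0 be given. We seek δ > 0 such that 0 < |w + 5| < δ implies |6/w + 6/5| < ϵ.
|6/w + 6/5| = 6·|-5 − w|/(5·|w|) = 6|w + 5|/(5|w|).
Restrict δ ≤ 5/2. Then |w + 5| < 5/2 gives |w| > 5/2, so 5|w| > 25/2.
Then |6/w + 6/5| < 6|w + 5|/(25/2), which is < ϵ when |w + 5| < (25/12)ϵ.
Take δ = min(5/2, (25/12)ϵ). Then 0 < |w + 5| < δ gives both |w + 5| < 5/2 and |w + 5| < (25/12)ϵ, so |6/w + 6/5| < ϵ.

δ = min(5/2, (25/12)ϵ)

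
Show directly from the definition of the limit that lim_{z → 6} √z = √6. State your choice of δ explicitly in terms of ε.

Let ε > 0 be given. We want δ > 0 such that 0 < |z − 6| < δ implies |√z − √6| < ε.
Rationalise: √z − √6 = (z − 6)/(√z + √6), so |√z − √6| = |z − 6|/(√z + √6).
Restrict δ ≤ 6 so that |z − 6| < 6 forces z > 0, and then √z + √6 > √6.
Hence |√z − √6| < |z − 6|/√6, which is < ε once |z − 6| < √6·ε.
Take δ = min(6, √6·ε). If 0 < |z − 6| < δ then z > 0 and |√z − √6| < |z − 6|/√6 < ε.

δ = min(6, √6·ε)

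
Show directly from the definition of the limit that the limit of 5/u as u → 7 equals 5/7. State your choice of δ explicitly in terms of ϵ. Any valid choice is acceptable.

Suppose ϵ > 0. We seek δ > 0 such that 0 < |u − 7| < δ implies |5/u − (5/7)| < ϵ.
|5/u − (5/7)| = 5·|7 − u|/(7·|u|) = 5|u − 7|/(7|u|).
Restrict δ ≤ 7/2. Then |u − 7| < 7/2 gives |u| > 7/2, so 7|u| > 49/2.
Then |5/u − (5/7)| < 5|u − 7|/(49/2), which is < ϵ when |u − 7| < (49/10)ϵ.
Take δ = min(7/2, (49/10)ϵ). Then 0 < |u − 7| < δ gives both |u − 7| < 7/2 and |u − 7| < (49/10)ϵ, so |5/u − (5/7)| < ϵ.

δ = min(7/2, (49/10)ϵ)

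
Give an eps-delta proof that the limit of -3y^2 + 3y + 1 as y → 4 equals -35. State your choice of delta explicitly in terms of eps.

delta = min(1, eps/24)

Let eps > 0. We want delta > 0 such that 0 < |y − 4| < delta implies |(-3y^2 + 3y + 1) + 35| < eps.
(-3y^2 + 3y + 1) + 35 = -3y^2 + 3y + 36 = (y − 4)(-3y - 9).
So |(-3y^2 + 3y + 1) + 35| = |y − 4|·|-3y - 9|.
Assume first that |y − 4| < 1, so |y| < 5. Then |-3y - 9| ≤ 3·5 + 9 = 24.
Hence |(-3y^2 + 3y + 1) + 35| ≤ 24|y − 4| < eps provided |y − 4| < eps/24.
Choosing delta = min(1, eps/24) ensures both conditions, hence |(-3y^2 + 3y + 1) + 35| < eps.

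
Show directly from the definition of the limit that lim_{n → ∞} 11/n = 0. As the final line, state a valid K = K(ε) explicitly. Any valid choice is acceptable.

K = 11/ε

Let ε > 0 be given. For n ≥ 1, |11/n − 0| = 11/(n) ≤ 11/n.
We need 11/n < ε, i.e. n > 11/ε.
Take K = 11/ε. If n > K then |11/n| ≤ 11/n < ε.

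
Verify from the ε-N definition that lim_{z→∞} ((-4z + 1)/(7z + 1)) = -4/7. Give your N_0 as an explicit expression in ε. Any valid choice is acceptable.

Fix ε > 0. We seek N_0 > 0 such that z > N_0 implies |(-4z + 1)/(7z + 1) + 4/7| < ε.
(-4z + 1)/(7z + 1) + 4/7 = (7(-4z + 1) − (-4)(7z + 1)) / (7(7z + 1)) = 11/(7(7z + 1)).
For z > 0 we have 7z + 1 > 7z, so |(-4z + 1)/(7z + 1) + 4/7| = 11/(7(7z + 1)) < 11/(7·7z) = (11/49)/z.
Thus |(-4z + 1)/(7z + 1) + 4/7| < ε whenever z > (11/49)/ε.
Take N_0 = (11/49)/ε. If z > N_0 then |(-4z + 1)/(7z + 1) + 4/7| < (11/49)/z < ε.

N_0 = (11/49)/ε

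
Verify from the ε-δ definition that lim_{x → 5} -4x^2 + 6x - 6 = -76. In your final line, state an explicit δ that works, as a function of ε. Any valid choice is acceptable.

Suppose ε > 0. We want δ > 0 such that 0 < |x − 5| < δ implies |(-4x^2 + 6x - 6) + 76| < ε.
(-4x^2 + 6x - 6) + 76 = -4x^2 + 6x + 70 = (x − 5)(-4x - 14).
So |(-4x^2 + 6x - 6) + 76| = |x − 5|·|-4x - 14|.
Assume first that |x − 5| < 1, so |x| < 6. Then |-4x - 14| ≤ 4·6 + 14 = 38.
Hence |(-4x^2 + 6x - 6) + 76| ≤ 38|x − 5| < ε provided |x − 5| < ε/38.
Choosing δ = min(1, ε/38) ensures both conditions, hence |(-4x^2 + 6x - 6) + 76| < ε.

δ = min(1, ε/38)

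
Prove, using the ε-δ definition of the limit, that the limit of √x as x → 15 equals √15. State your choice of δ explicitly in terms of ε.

δ = min(15, √15·ε)

Let ε > 0. We want δ > 0 such that 0 < |x − 15| < δ implies |√x − √15| < ε.
Multiplying by the conjugate, |√x − √15| = |x − 15|/(√x + √15).
Restrict δ ≤ 15 so that |x − 15| < 15 forces x > 0, and then √x + √15 > √15.
Hence |√x − √15| < |x − 15|/√15, which is < ε once |x − 15| < √15·ε.
Take δ = min(15, √15·ε). If 0 < |x − 15| < δ then x > 0 and |√x − √15| < |x − 15|/√15 < ε.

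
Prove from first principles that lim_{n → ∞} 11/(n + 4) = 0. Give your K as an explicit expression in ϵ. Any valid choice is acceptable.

Suppose ϵ > 0. For n ≥ 1, |11/(n + 4) − 0| = 11/(n + 4) ≤ 11/n.
We need 11/n < ϵ, i.e. n > 11/ϵ.
Take K = 11/ϵ. If n > K then |11/(n + 4)| ≤ 11/n < ϵ.

K = 11/ϵ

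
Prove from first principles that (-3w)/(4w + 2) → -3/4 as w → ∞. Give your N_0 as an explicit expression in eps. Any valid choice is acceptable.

N_0 = (3/8)/eps

Fix eps > 0. We seek N_0 > 0 such that w > N_0 implies |(-3w)/(4w + 2) + 3/4| < eps.
(-3w)/(4w + 2) + 3/4 = (4(-3w) − (-3)(4w + 2)) / (4(4w + 2)) = 6/(4(4w + 2)).
For w > 0 we have 4w + 2 > 4w, so |(-3w)/(4w + 2) + 3/4| = 6/(4(4w + 2)) < 6/(4·4w) = (3/8)/w.
Thus |(-3w)/(4w + 2) + 3/4| < eps whenever w > (3/8)/eps.
Take N_0 = (3/8)/eps. If w > N_0 then |(-3w)/(4w + 2) + 3/4| < (3/8)/w < eps.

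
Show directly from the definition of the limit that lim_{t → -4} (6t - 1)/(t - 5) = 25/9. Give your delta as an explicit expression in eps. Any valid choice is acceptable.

Let eps > 0 be given. We want delta > 0 with 0 < |t + 4| < delta ⇒ |(6t - 1)/(t - 5) − (25/9)| < eps.
Combining over a common denominator, (6t - 1)/(t - 5) − (25/9) = [(6t - 1)·(-9) − (-25)·(t - 5)] / [(-9)·(t - 5)] = -29(t + 4) / ((-9)(t - 5)).
So |(6t - 1)/(t - 5) − (25/9)| = 29|t + 4| / (9·|t − 5|).
Require delta ≤ 9/2, so |t − 5| ≥ |-9| − |t + 4| > 9 − 9/2 = 9/2.
Hence |(6t - 1)/(t - 5) − (25/9)| < 29|t + 4|/(9·(9/2)) = (58/81)|t + 4|, which is < eps once |t + 4| < (81/58)eps.
Take delta = min(9/2, (81/58)eps). Then 0 < |t + 4| < delta forces both bounds, so |(6t - 1)/(t - 5) − (25/9)| < eps.

delta = min(9/2, (81/58)eps)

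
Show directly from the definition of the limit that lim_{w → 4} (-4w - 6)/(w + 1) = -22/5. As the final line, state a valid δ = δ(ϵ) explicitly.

δ = min(5/2, (25/4)ϵ)

Fix ϵ > 0. We want δ > 0 with 0 < |w − 4| < δ ⇒ |(-4w - 6)/(w + 1) + 22/5| < ϵ.
Combining over a common denominator, (-4w - 6)/(w + 1) + 22/5 = [(-4w - 6)·5 − (-22)·(w + 1)] / [5·(w + 1)] = 2(w − 4) / (5(w + 1)).
So |(-4w - 6)/(w + 1) + 22/5| = 2|w − 4| / (5·|w + 1|).
Require δ ≤ 5/2, so |w + 1| ≥ |5| − |w − 4| > 5 − 5/2 = 5/2.
Hence |(-4w - 6)/(w + 1) + 22/5| < 2|w − 4|/(5·(5/2)) = (4/25)|w − 4|, which is < ϵ once |w − 4| < (25/4)ϵ.
Take δ = min(5/2, (25/4)ϵ). Then 0 < |w − 4| < δ forces both bounds, so |(-4w - 6)/(w + 1) + 22/5| < ϵ.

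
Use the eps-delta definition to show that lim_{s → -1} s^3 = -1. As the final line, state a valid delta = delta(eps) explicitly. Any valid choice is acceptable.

Suppose eps > 0. We seek delta > 0 with 0 < |s + 1| < delta ⇒ |s^3 + 1| < eps.
Factor: s^3 + 1 = (s + 1)(s^2 - s + 1), so |s^3 + 1| = |s + 1|·|s^2 - s + 1|.
Impose delta ≤ 1 so that |s| < 2; then |s^2 - s + 1| ≤ 7.
Hence |s^3 + 1| ≤ 7|s + 1|, which is < eps once |s + 1| < eps/7.
Take delta = min(1, eps/7). If 0 < |s + 1| < delta then both bounds hold and |s^3 + 1| ≤ 7|s + 1| < 7·(eps/7) = eps.

delta = min(1, eps/7)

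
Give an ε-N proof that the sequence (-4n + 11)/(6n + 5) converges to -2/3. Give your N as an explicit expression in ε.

N = (43/18)/ε

Let ε > 0 be given. For n ≥ 1, |(-4n + 11)/(6n + 5) + 2/3| = |86|/(6(6n + 5)) = 86/(6(6n + 5)).
Since 6n + 5 ≥ 6n for n ≥ 1, this is ≤ 86/(6·6n) = (43/18)/n.
So |(-4n + 11)/(6n + 5) + 2/3| < ε whenever n > (43/18)/ε.
Take N = (43/18)/ε. If n > N then |(-4n + 11)/(6n + 5) + 2/3| ≤ (43/18)/n < ε.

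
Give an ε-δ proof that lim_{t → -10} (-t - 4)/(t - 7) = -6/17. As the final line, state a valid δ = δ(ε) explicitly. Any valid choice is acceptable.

Let ε > 0. We want δ > 0 with 0 < |t + 10| < δ ⇒ |(-t - 4)/(t - 7) + 6/17| < ε.
Combining over a common denominator, (-t - 4)/(t - 7) + 6/17 = [(-t - 4)·(-17) − 6·(t - 7)] / [(-17)·(t - 7)] = 11(t + 10) / ((-17)(t - 7)).
So |(-t - 4)/(t - 7) + 6/17| = 11|t + 10| / (17·|t − 7|).
Restrict δ ≤ 17/2. Then |t + 10| < 17/2 gives |t − 7| = |(t + 10) + (-17)| ≥ 17 − 17/2 = 17/2.
Hence |(-t - 4)/(t - 7) + 6/17| < 11|t + 10|/(17·(17/2)) = (22/289)|t + 10|, which is < ε once |t + 10| < (289/22)ε.
Take δ = min(17/2, (289/22)ε). Then 0 < |t + 10| < δ forces both bounds, so |(-t - 4)/(t - 7) + 6/17| < ε.

δ = min(17/2, (289/22)ε)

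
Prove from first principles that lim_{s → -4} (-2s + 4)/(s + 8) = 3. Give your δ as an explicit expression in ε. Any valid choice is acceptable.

δ = min(2, (2/5)ε)

Suppose ε > 0. We want δ > 0 with 0 < |s + 4| < δ ⇒ |(-2s + 4)/(s + 8) − 3| < ε.
Combining over a common denominator, (-2s + 4)/(s + 8) − 3 = [(-2s + 4)·4 − 12·(s + 8)] / [4·(s + 8)] = -20(s + 4) / (4(s + 8)).
So |(-2s + 4)/(s + 8) − 3| = 20|s + 4| / (4·|s + 8|).
Require δ ≤ 2, so |s + 8| ≥ |4| − |s + 4| > 4 − 2 = 2.
Hence |(-2s + 4)/(s + 8) − 3| < 20|s + 4|/(4·2) = (5/2)|s + 4|, which is < ε once |s + 4| < (2/5)ε.
Take δ = min(2, (2/5)ε). Then 0 < |s + 4| < δ forces both bounds, so |(-2s + 4)/(s + 8) − 3| < ε.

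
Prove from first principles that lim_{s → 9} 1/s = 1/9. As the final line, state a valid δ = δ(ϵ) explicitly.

Suppose ϵ > 0. We seek δ > 0 such that 0 < |s − 9| < δ implies |1/s − (1/9)| < ϵ.
|1/s − (1/9)| = |9 − s|/(9·|s|) = |s − 9|/(9|s|).
Require δ ≤ 9/2 so that |s| > 9 − 9/2 = 9/2, hence 9|s| > 81/2.
Then |1/s − (1/9)| < |s − 9|/(81/2), which is < ϵ when |s − 9| < (81/2)ϵ.
Take δ = min(9/2, (81/2)ϵ). Then 0 < |s − 9| < δ gives both |s − 9| < 9/2 and |s − 9| < (81/2)ϵ, so |1/s − (1/9)| < ϵ.

δ = min(9/2, (81/2)ϵ)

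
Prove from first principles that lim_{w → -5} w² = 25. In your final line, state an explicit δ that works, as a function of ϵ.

Let ϵ > 0. We seek δ > 0 with 0 < |w + 5| < δ ⇒ |w² − 25| < ϵ.
Factor: w² − 25 = (w + 5)(w - 5), so |w² − 25| = |w + 5|·|w - 5|.
Impose δ ≤ 1 so that |w| < 6; then |w - 5| ≤ 11.
Hence |w² − 25| ≤ 11|w + 5|, which is < ϵ once |w + 5| < ϵ/11.
Take δ = min(1, ϵ/11). If 0 < |w + 5| < δ then both bounds hold and |w² − 25| ≤ 11|w + 5| < 11·(ϵ/11) = ϵ.

δ = min(1, ϵ/11)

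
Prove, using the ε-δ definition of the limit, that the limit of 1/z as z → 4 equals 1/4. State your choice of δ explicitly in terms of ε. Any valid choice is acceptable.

δ = min(2, 8ε)

Suppose ε > 0. We seek δ > 0 such that 0 < |z − 4| < δ implies |1/z − (1/4)| < ε.
|1/z − (1/4)| = |4 − z|/(4·|z|) = |z − 4|/(4|z|).
Require δ ≤ 2 so that |z| > 4 − 2 = 2, hence 4|z| > 8.
Then |1/z − (1/4)| < |z − 4|/8, which is < ε when |z − 4| < 8ε.
Take δ = min(2, 8ε). Then 0 < |z − 4| < δ gives both |z − 4| < 2 and |z − 4| < 8ε, so |1/z − (1/4)| < ε.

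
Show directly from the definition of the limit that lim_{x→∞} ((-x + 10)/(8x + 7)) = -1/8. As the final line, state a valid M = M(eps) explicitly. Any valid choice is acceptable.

Fix eps > 0. We seek M > 0 such that x > M implies |(-x + 10)/(8x + 7) + 1/8| < eps.
(-x + 10)/(8x + 7) + 1/8 = (8(-x + 10) − (-1)(8x + 7)) / (8(8x + 7)) = 87/(8(8x + 7)).
For x > 0 we have 8x + 7 > 8x, so |(-x + 10)/(8x + 7) + 1/8| = 87/(8(8x + 7)) < 87/(8·8x) = (87/64)/x.
Thus |(-x + 10)/(8x + 7) + 1/8| < eps whenever x > (87/64)/eps.
Take M = (87/64)/eps. If x > M then |(-x + 10)/(8x + 7) + 1/8| < (87/64)/x < eps.

M = (87/64)/eps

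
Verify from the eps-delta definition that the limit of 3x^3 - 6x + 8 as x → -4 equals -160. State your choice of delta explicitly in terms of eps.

Let eps > 0. We want delta > 0 such that 0 < |x + 4| < delta implies |(3x^3 - 6x + 8) + 160| < eps.
(3x^3 - 6x + 8) + 160 = 3x^3 - 6x + 168 = (x + 4)(3x^2 - 12x + 42).
So |(3x^3 - 6x + 8) + 160| = |x + 4|·|3x^2 - 12x + 42|.
Require delta ≤ 1. Then |x + 4| < 1 gives |x| < 5, and by the triangle inequality |3x^2 - 12x + 42| ≤ 3·5^2 + 12·5 + 42 = 177.
Hence |(3x^3 - 6x + 8) + 160| ≤ 177|x + 4| < eps provided |x + 4| < eps/177.
Take delta = min(1, eps/177). Then 0 < |x + 4| < delta gives both |x + 4| < 1 and |x + 4| < eps/177, so |(3x^3 - 6x + 8) + 160| < eps.

delta = min(1, eps/177)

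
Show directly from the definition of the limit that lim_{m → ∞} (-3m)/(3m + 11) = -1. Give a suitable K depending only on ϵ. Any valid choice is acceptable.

K = (11/3)/ϵ

Let ϵ > 0. For m ≥ 1, |(-3m)/(3m + 11) + 1| = |33|/(3(3m + 11)) = 33/(3(3m + 11)).
Since 3m + 11 ≥ 3m for m ≥ 1, this is ≤ 33/(3·3m) = (11/3)/m.
So |(-3m)/(3m + 11) + 1| < ϵ whenever m > (11/3)/ϵ.
Take K = (11/3)/ϵ. If m > K then |(-3m)/(3m + 11) + 1| ≤ (11/3)/m < ϵ.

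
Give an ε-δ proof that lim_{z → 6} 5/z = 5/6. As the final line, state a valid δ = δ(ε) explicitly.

Fix ε > 0. We seek δ > 0 such that 0 < |z − 6| < δ implies |5/z − (5/6)| < ε.
|5/z − (5/6)| = 5·|6 − z|/(6·|z|) = 5|z − 6|/(6|z|).
Require δ ≤ 3 so that |z| > 6 − 3 = 3, hence 6|z| > 18.
Then |5/z − (5/6)| < 5|z − 6|/18, which is < ε when |z − 6| < (18/5)ε.
Take δ = min(3, (18/5)ε). Then 0 < |z − 6| < δ gives both |z − 6| < 3 and |z − 6| < (18/5)ε, so |5/z − (5/6)| < ε.

δ = min(3, (18/5)ε)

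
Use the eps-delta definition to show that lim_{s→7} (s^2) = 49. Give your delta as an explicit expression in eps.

Suppose eps > 0. We seek delta > 0 with 0 < |s − 7| < delta ⇒ |s^2 − 49| < eps.
Factor: s^2 − 49 = (s − 7)(s + 7), so |s^2 − 49| = |s − 7|·|s + 7|.
Impose delta ≤ 1 so that |s| < 8; then |s + 7| ≤ 15.
Hence |s^2 − 49| ≤ 15|s − 7|, which is < eps once |s − 7| < eps/15.
Take delta = min(1, eps/15). If 0 < |s − 7| < delta then both bounds hold and |s^2 − 49| ≤ 15|s − 7| < 15·(eps/15) = eps.

delta = min(1, eps/15)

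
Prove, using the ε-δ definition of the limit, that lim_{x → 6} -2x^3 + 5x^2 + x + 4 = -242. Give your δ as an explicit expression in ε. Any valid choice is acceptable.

Suppose ε > 0. We want δ > 0 such that 0 < |x − 6| < δ implies |(-2x^3 + 5x^2 + x + 4) + 242| < ε.
(-2x^3 + 5x^2 + x + 4) + 242 = -2x^3 + 5x^2 + x + 246 = (x − 6)(-2x^2 - 7x - 41).
So |(-2x^3 + 5x^2 + x + 4) + 242| = |x − 6|·|-2x^2 - 7x - 41|.
Require δ ≤ 1. Then |x − 6| < 1 gives |x| < 7, and by the triangle inequality |-2x^2 - 7x - 41| ≤ 2·7^2 + 7·7 + 41 = 188.
Hence |(-2x^3 + 5x^2 + x + 4) + 242| ≤ 188|x − 6| < ε provided |x − 6| < ε/188.
Choosing δ = min(1, ε/188) ensures both conditions, hence |(-2x^3 + 5x^2 + x + 4) + 242| < ε.

δ = min(1, ε/188)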